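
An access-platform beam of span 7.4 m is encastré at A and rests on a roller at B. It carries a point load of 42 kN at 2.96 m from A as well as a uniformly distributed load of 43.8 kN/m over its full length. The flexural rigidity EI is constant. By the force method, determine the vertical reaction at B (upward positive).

Remove the prop at B; the released (primary) structure is a cantilever built in at A.
Deflection at B on the released cantilever, summing each load's contribution:
  point load 42 at a = 2.96: Pa²(3L − a)/(6EI) = 1180/EI
  UDL 43.8: wL⁴/(8EI) = 16418/EI
  δ_0 = 17598/EI
Tip deflection under a unit load at B: L³/(3EI) = 135.1/EI.
Compatibility at B: δ_0 − R_B·δ_{BB} = 0, so R_B = 17598/135.1 = 130.3 kN.

R_B = 130.3 kN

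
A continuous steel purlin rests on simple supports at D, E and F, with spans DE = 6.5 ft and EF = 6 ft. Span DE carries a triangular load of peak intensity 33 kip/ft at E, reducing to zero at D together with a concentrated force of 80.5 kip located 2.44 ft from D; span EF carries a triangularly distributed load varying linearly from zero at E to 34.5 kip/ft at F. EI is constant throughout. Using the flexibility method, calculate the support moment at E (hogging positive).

M_E = 127 kip·ft

Release continuity at E by inserting a hinge; the redundant is the internal moment M_E. The primary structure is two simply-supported spans DE and EF.
Discontinuity in slope at E on the released structure — sum the simple-span end rotations:
  span DE: triangular load, peak 33: w₀L³/(45EI) = 201.4/EI
  span DE: point load 80.5 at a = 2.44: Pab(L + a)/(6LEI) = 182.8/EI
  span EF: triangular load, peak 34.5: 7w₀L³/(360EI) = 144.9/EI
  relative rotation θ_0 = (384.2 + 144.9)/EI = 529.1/EI
A unit hogging moment at E produces rotation L₁/(3EI) + L₂/(3EI) = 4.167/EI.
Slope continuity at E: θ_0 = M_E·4.167/EI, so M_E = 529.1/4.167 = 127 kip·ft (hogging).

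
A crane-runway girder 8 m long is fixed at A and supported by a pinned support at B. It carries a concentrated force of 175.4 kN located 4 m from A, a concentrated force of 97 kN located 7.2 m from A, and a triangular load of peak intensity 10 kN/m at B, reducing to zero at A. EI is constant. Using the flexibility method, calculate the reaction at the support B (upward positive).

R_B = 159.3 kN

Choose R_B as the redundant. The primary structure is the cantilever fixed at A.
Downward deflection at the released point B due to the loads:
  point load 175.4 at a = 4: Pa²(3L − a)/(6EI) = 9355/EI
  point load 97 at a = 7.2: Pa²(3L − a)/(6EI) = 14080/EI
  triangular load, peak 10 at the free end: 11w₀L⁴/(120EI) = 3755/EI
  δ_0 = 27189/EI
Flexibility coefficient — unit upward force at B: δ_{BB} = L³/(3EI) = 170.7/EI.
The prop prevents deflection at B: R_B = δ_0/δ_{BB} = 27189/170.7 = 159.3 kN.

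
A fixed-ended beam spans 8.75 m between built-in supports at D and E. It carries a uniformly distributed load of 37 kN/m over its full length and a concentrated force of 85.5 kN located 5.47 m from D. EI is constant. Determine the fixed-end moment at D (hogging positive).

M_D = 301.8 kN·m

Release both end moments; the primary structure is a simply-supported span DE with redundants M_D and M_E.
On the primary (simply-supported) span, the end slopes from the loading are:
  at D: UDL 37: wL³/(24EI) = 1033/EI
  at E: UDL 37: wL³/(24EI) = 1033/EI
  at D: point load 85.5 at a = 5.47: Pab(L + b)/(6LEI) = 351.5/EI
  at E: point load 85.5 at a = 5.47: Pab(L + a)/(6LEI) = 415.5/EI
  θ_D0 = 1384/EI,  θ_E0 = 1448/EI
Flexibility coefficients: a unit moment at one end gives L/(3EI) there and L/(6EI) at the far end, so f₁₁ = f₂₂ = 2.917/EI and f₁₂ = f₂₁ = 1.458/EI.
Compatibility — zero rotation at each built-in end:
  2.917 M_D + 1.458 M_E = 1384
  1.458 M_D + 2.917 M_E = 1448
Solving the pair gives M_D = 301.8 kN·m and M_E = 345.7 kN·m (hogging).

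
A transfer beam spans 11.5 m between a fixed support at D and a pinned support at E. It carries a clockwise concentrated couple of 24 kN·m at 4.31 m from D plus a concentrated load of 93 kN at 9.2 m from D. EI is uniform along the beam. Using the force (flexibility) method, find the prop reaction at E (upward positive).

Remove the prop at E; the released (primary) structure is a cantilever built in at D.
Downward deflection at the released point E due to the loads:
  clockwise couple 24 at a = 4.31: M₀a(2L − a)/(2EI) = 966.6/EI
  point load 93 at a = 9.2: Pa²(3L − a)/(6EI) = 33192/EI
  δ_0 = 34158/EI
Tip deflection under a unit load at E: L³/(3EI) = 507/EI.
The prop prevents deflection at E: R_E = δ_0/δ_{EE} = 34158/507 = 67.38 kN.

R_E = 67.38 kN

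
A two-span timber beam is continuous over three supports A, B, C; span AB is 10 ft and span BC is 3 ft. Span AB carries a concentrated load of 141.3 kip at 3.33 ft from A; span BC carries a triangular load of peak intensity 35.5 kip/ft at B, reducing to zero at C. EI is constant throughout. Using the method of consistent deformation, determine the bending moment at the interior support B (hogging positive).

M_B = 165.8 kip·ft

Insert a hinge at B; M_B is the redundant, and each span becomes simply supported.
Discontinuity in slope at B on the released structure — sum the simple-span end rotations:
  span AB: point load 141.3 at a = 3.33: Pab(L + a)/(6LEI) = 697.3/EI
  span BC: triangular load, peak 35.5: w₀L³/(45EI) = 21.3/EI
  relative rotation θ_0 = (697.3 + 21.3)/EI = 718.6/EI
A unit hogging moment at B produces rotation L₁/(3EI) + L₂/(3EI) = 4.333/EI.
Compatibility: M_B·(L₁+L₂)/(3EI) = θ_0, giving M_B = 165.8 kip·ft (hogging).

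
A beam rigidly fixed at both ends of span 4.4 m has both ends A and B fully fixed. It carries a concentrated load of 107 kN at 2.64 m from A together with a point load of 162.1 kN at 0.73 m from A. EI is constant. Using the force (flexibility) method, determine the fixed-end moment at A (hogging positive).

Take the two fixed-end moments M_A, M_B as redundants; the released structure is the simple span AB.
On the primary (simply-supported) span, the end slopes from the loading are:
  at A: point load 107 at a = 2.64: Pab(L + b)/(6LEI) = 116/EI
  at B: point load 107 at a = 2.64: Pab(L + a)/(6LEI) = 132.6/EI
  at A: point load 162.1 at a = 0.73: Pab(L + b)/(6LEI) = 132.8/EI
  at B: point load 162.1 at a = 0.73: Pab(L + a)/(6LEI) = 84.39/EI
  θ_A0 = 248.8/EI,  θ_B0 = 217/EI
Flexibility coefficients: a unit moment at one end gives L/(3EI) there and L/(6EI) at the far end, so f₁₁ = f₂₂ = 1.467/EI and f₁₂ = f₂₁ = 0.7333/EI.
Compatibility — zero rotation at each built-in end:
  1.467 M_A + 0.7333 M_B = 248.8
  0.7333 M_A + 1.467 M_B = 217
Solving the pair gives M_A = 127.5 kN·m and M_B = 84.17 kN·m (hogging).

M_A = 127.5 kN·m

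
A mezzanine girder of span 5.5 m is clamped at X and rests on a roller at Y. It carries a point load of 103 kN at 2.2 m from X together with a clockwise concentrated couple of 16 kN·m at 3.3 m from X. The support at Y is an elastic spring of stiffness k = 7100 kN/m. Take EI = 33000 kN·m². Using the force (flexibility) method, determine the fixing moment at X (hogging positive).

M_X = 115.3 kN·m

Remove the prop at Y; the released (primary) structure is a cantilever built in at X.
Primary-structure tip deflection at Y by superposition:
  point load 103 at a = 2.2: Pa²(3L − a)/(6EI) = 1188/EI
  clockwise couple 16 at a = 3.3: M₀a(2L − a)/(2EI) = 203.3/EI
  δ_0 = 1391/EI
Tip deflection under a unit load at Y: L³/(3EI) = 55.46/EI.
With EI = 33000 kN·m²: δ_0 = 0.042164 m and δ_{YY} = 0.001681 m/kN.
Compatibility — the spring shortens by R_Y/k under the reaction it provides: δ_0 − R_Y·δ_{YY} = R_Y/k. With 1/k = 0.000141 m/kN, R_Y = δ_0 / (δ_{YY} + 1/k) = 0.042164 / (0.001681 + 0.000141) = 23.15 kN.
Moment equilibrium about X: M_X = Σ(load moments about X) − R_Y·L = 242.6 − 23.15×5.5 = 115.3 kN·m.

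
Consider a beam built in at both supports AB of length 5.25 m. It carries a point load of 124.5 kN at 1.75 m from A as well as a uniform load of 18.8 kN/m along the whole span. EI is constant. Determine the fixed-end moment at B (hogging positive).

M_B = 91.6 kN·m

Release both end moments; the primary structure is a simply-supported span AB with redundants M_A and M_B.
Simple-span end rotations at A and B under the given loads:
  at A: point load 124.5 at a = 1.75: Pab(L + b)/(6LEI) = 211.8/EI
  at B: point load 124.5 at a = 1.75: Pab(L + a)/(6LEI) = 169.5/EI
  at A: UDL 18.8: wL³/(24EI) = 113.4/EI
  at B: UDL 18.8: wL³/(24EI) = 113.4/EI
  θ_A0 = 325.2/EI,  θ_B0 = 282.8/EI
Flexibility coefficients: a unit moment at one end gives L/(3EI) there and L/(6EI) at the far end, so f₁₁ = f₂₂ = 1.75/EI and f₁₂ = f₂₁ = 0.875/EI.
Compatibility — zero rotation at each built-in end:
  1.75 M_A + 0.875 M_B = 325.2
  0.875 M_A + 1.75 M_B = 282.8
Solving the pair gives M_A = 140 kN·m and M_B = 91.6 kN·m (hogging).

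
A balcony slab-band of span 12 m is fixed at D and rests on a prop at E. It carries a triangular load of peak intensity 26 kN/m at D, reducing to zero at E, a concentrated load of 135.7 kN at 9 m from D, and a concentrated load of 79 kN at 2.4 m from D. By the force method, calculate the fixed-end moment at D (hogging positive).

M_D = 576.9 kN·m

Take the reaction at E as the redundant and release it; the primary structure is a cantilever fixed at D.
Primary-structure tip deflection at E by superposition:
  triangular load, peak 26 at the fixed end: w₀L⁴/(30EI) = 17971/EI
  point load 135.7 at a = 9: Pa²(3L − a)/(6EI) = 49463/EI
  point load 79 at a = 2.4: Pa²(3L − a)/(6EI) = 2548/EI
  δ_0 = 69982/EI
Flexibility coefficient — unit upward force at E: δ_{EE} = L³/(3EI) = 576/EI.
The prop prevents deflection at E: R_E = δ_0/δ_{EE} = 69982/576 = 121.5 kN.
Moment equilibrium about D: M_D = Σ(load moments about D) − R_E·L = 2035 − 121.5×12 = 576.9 kN·m.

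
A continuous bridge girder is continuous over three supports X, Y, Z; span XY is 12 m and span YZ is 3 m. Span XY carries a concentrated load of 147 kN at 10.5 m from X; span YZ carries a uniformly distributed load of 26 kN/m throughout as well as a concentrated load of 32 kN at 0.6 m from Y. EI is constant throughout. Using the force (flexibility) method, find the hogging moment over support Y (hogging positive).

Take M_Y as the redundant. Released structure: two simple spans XY and YZ with a hinge at Y.
Rotations at Y on the released spans (each span's end-slope, ×1/EI):
  span XY: point load 147 at a = 10.5: Pab(L + a)/(6LEI) = 723.5/EI
  span YZ: UDL 26: wL³/(24EI) = 29.25/EI
  span YZ: point load 32 at a = 0.6: Pab(L + b)/(6LEI) = 13.82/EI
  relative rotation θ_0 = (723.5 + 43.07)/EI = 766.6/EI
A unit hogging moment at Y produces rotation L₁/(3EI) + L₂/(3EI) = 5/EI.
Slope continuity at Y: θ_0 = M_Y·5/EI, so M_Y = 766.6/5 = 153.3 kN·m (hogging).

M_Y = 153.3 kN·m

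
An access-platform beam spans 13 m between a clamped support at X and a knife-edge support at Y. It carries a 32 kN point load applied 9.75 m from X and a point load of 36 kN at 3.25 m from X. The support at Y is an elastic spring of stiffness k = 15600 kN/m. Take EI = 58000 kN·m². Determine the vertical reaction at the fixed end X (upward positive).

R_X = 44.77 kN

Take the reaction at Y as the redundant and release it; the primary structure is a cantilever fixed at X.
Downward deflection at the released point Y due to the loads:
  point load 32 at a = 9.75: Pa²(3L − a)/(6EI) = 14830/EI
  point load 36 at a = 3.25: Pa²(3L − a)/(6EI) = 2266/EI
  δ_0 = 17095/EI
Flexibility coefficient — unit upward force at Y: δ_{YY} = L³/(3EI) = 732.3/EI.
With EI = 58000 kN·m²: δ_0 = 0.29475 m and δ_{YY} = 0.012626 m/kN.
Compatibility — the spring shortens by R_Y/k under the reaction it provides: δ_0 − R_Y·δ_{YY} = R_Y/k. With 1/k = 0.000064 m/kN, R_Y = δ_0 / (δ_{YY} + 1/k) = 0.29475 / (0.012626 + 0.000064) = 23.23 kN.
Vertical equilibrium: R_X = ΣP − R_Y = 68 − 23.23 = 44.77 kN.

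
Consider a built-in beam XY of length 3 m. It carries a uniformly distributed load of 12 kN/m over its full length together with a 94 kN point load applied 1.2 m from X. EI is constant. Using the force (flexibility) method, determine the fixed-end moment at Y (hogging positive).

Release both end moments; the primary structure is a simply-supported span XY with redundants M_X and M_Y.
Simple-span end rotations at X and Y under the given loads:
  at X: UDL 12: wL³/(24EI) = 13.5/EI
  at Y: UDL 12: wL³/(24EI) = 13.5/EI
  at X: point load 94 at a = 1.2: Pab(L + b)/(6LEI) = 54.14/EI
  at Y: point load 94 at a = 1.2: Pab(L + a)/(6LEI) = 47.38/EI
  θ_X0 = 67.64/EI,  θ_Y0 = 60.88/EI
Flexibility coefficients: a unit moment at one end gives L/(3EI) there and L/(6EI) at the far end, so f₁₁ = f₂₂ = 1/EI and f₁₂ = f₂₁ = 0.5/EI.
Compatibility — zero rotation at each built-in end:
  1 M_X + 0.5 M_Y = 67.64
  0.5 M_X + 1 M_Y = 60.88
Solving the pair gives M_X = 49.61 kN·m and M_Y = 36.07 kN·m (hogging).

M_Y = 36.07 kN·m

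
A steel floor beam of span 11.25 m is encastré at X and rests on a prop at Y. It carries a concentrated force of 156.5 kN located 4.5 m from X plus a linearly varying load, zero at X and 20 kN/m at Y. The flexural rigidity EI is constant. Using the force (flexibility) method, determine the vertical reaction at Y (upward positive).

Choose R_Y as the redundant. The primary structure is the cantilever fixed at X.
Deflection at Y on the released cantilever, summing each load's contribution:
  point load 156.5 at a = 4.5: Pa²(3L − a)/(6EI) = 15449/EI
  triangular load, peak 20 at the free end: 11w₀L⁴/(120EI) = 29366/EI
  δ_0 = 44816/EI
Tip deflection under a unit load at Y: L³/(3EI) = 474.6/EI.
Compatibility at Y: δ_0 − R_Y·δ_{YY} = 0, so R_Y = 44816/474.6 = 94.43 kN.

R_Y = 94.43 kN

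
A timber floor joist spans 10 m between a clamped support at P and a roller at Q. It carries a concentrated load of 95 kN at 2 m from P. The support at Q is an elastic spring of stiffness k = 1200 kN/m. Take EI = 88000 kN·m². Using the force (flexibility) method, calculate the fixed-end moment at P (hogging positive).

M_P = 146.4 kN·m

Remove the prop at Q; the released (primary) structure is a cantilever built in at P.
Downward deflection at the released point Q due to the loads:
  point load 95 at a = 2: Pa²(3L − a)/(6EI) = 1773/EI
Tip deflection under a unit load at Q: L³/(3EI) = 333.3/EI.
With EI = 88000 kN·m²: δ_0 = 0.020152 m and δ_{QQ} = 0.003788 m/kN.
Compatibility — the spring shortens by R_Q/k under the reaction it provides: δ_0 − R_Q·δ_{QQ} = R_Q/k. With 1/k = 0.000833 m/kN, R_Q = δ_0 / (δ_{QQ} + 1/k) = 0.020152 / (0.003788 + 0.000833) = 4.361 kN.
Moment equilibrium about P: M_P = Σ(load moments about P) − R_Q·L = 190 − 4.361×10 = 146.4 kN·m.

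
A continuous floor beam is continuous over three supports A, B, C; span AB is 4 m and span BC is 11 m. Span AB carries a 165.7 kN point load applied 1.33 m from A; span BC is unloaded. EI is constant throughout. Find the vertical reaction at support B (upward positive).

R_B = 64.01 kN

Insert a hinge at B; M_B is the redundant, and each span becomes simply supported.
End slopes at the hinge B, treating each span as simply supported:
  span AB: point load 165.7 at a = 1.33: Pab(L + a)/(6LEI) = 130.7/EI
  relative rotation θ_0 = (130.7 + 0)/EI = 130.7/EI
A unit hogging moment at B produces rotation L₁/(3EI) + L₂/(3EI) = 5/EI.
Compatibility: M_B·(L₁+L₂)/(3EI) = θ_0, giving M_B = 26.14 kN·m (hogging).
Span AB, ΣM about A with M_B applied at B: R_B^{AB}·4 = 220.4 + 26.14, so R_B^{AB} = 61.63 kN and R_A = 165.7 − 61.63 = 104.1 kN.
Span BC, ΣM about C: R_B^{BC}·11 = 0 + 26.14, so R_B^{BC} = 2.376 kN and R_C = 0 − 2.376 = -2.376 kN.
R_B = 61.63 + 2.376 = 64.01 kN.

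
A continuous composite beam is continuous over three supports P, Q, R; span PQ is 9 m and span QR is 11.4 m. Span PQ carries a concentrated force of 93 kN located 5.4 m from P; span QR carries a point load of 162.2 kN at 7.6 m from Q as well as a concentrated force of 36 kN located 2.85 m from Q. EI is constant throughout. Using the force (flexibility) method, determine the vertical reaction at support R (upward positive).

R_R = 94.19 kN

Take M_Q as the redundant. Released structure: two simple spans PQ and QR with a hinge at Q.
Discontinuity in slope at Q on the released structure — sum the simple-span end rotations:
  span PQ: point load 93 at a = 5.4: Pab(L + a)/(6LEI) = 482.1/EI
  span QR: point load 162.2 at a = 7.6: Pab(L + b)/(6LEI) = 1041/EI
  span QR: point load 36 at a = 2.85: Pab(L + b)/(6LEI) = 255.9/EI
  relative rotation θ_0 = (482.1 + 1297)/EI = 1779/EI
A unit hogging moment at Q produces rotation L₁/(3EI) + L₂/(3EI) = 6.8/EI.
Slope continuity at Q: θ_0 = M_Q·6.8/EI, so M_Q = 1779/6.8 = 261.6 kN·m (hogging).
Span QR, ΣM about R: R_Q^{QR}·11.4 = 924.2 + 261.6, so R_Q^{QR} = 104 kN and R_R = 198.2 − 104 = 94.19 kN.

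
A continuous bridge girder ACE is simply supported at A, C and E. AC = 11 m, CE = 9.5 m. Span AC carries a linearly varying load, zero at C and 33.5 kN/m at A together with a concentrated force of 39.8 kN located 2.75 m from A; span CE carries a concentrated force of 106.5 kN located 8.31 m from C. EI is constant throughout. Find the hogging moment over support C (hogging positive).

Take M_C as the redundant. Released structure: two simple spans AC and CE with a hinge at C.
End slopes at the hinge C, treating each span as simply supported:
  span AC: triangular load, peak 33.5: 7w₀L³/(360EI) = 867/EI
  span AC: point load 39.8 at a = 2.75: Pab(L + a)/(6LEI) = 188.1/EI
  span CE: point load 106.5 at a = 8.31: Pab(L + b)/(6LEI) = 197.5/EI
  relative rotation θ_0 = (1055 + 197.5)/EI = 1253/EI
A unit hogging moment at C produces rotation L₁/(3EI) + L₂/(3EI) = 6.833/EI.
Slope continuity at C: θ_0 = M_C·6.833/EI, so M_C = 1253/6.833 = 183.3 kN·m (hogging).

M_C = 183.3 kN·m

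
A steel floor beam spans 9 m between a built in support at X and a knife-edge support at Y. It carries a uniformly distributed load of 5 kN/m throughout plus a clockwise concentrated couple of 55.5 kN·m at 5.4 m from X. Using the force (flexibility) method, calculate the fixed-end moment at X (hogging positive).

Choose R_Y as the redundant. The primary structure is the cantilever fixed at X.
Downward deflection at the released point Y due to the loads:
  UDL 5: wL⁴/(8EI) = 4101/EI
  clockwise couple 55.5 at a = 5.4: M₀a(2L − a)/(2EI) = 1888/EI
  δ_0 = 5989/EI
Flexibility coefficient — unit upward force at Y: δ_{YY} = L³/(3EI) = 243/EI.
Compatibility at Y: δ_0 − R_Y·δ_{YY} = 0, so R_Y = 5989/243 = 24.64 kN.
Moment equilibrium about X: M_X = Σ(load moments about X) − R_Y·L = 258 − 24.64×9 = 36.2 kN·m.

M_X = 36.2 kN·m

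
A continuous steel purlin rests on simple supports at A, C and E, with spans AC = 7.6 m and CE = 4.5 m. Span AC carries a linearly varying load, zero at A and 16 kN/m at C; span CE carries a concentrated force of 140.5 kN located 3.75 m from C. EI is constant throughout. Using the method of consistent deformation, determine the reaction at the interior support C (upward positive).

R_C = 84.38 kN

Release continuity at C by inserting a hinge; the redundant is the internal moment M_C. The primary structure is two simply-supported spans AC and CE.
End slopes at the hinge C, treating each span as simply supported:
  span AC: triangular load, peak 16: w₀L³/(45EI) = 156.1/EI
  span CE: point load 140.5 at a = 3.75: Pab(L + b)/(6LEI) = 76.84/EI
  relative rotation θ_0 = (156.1 + 76.84)/EI = 232.9/EI
A unit hogging moment at C produces rotation L₁/(3EI) + L₂/(3EI) = 4.033/EI.
Slope continuity at C: θ_0 = M_C·4.033/EI, so M_C = 232.9/4.033 = 57.75 kN·m (hogging).
Span AC, ΣM about A with M_C applied at C: R_C^{AC}·7.6 = 308.1 + 57.75, so R_C^{AC} = 48.13 kN and R_A = 60.8 − 48.13 = 12.67 kN.
Span CE, ΣM about E: R_C^{CE}·4.5 = 105.4 + 57.75, so R_C^{CE} = 36.25 kN and R_E = 140.5 − 36.25 = 104.3 kN.
R_C = 48.13 + 36.25 = 84.38 kN.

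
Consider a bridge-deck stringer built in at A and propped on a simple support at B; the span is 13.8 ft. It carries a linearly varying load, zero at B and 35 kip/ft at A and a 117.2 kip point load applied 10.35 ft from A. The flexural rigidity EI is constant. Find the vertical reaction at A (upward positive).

R_A = 236.2 kip

Release the roller at B. Primary structure: cantilever fixed at A.
Free-end deflection of the primary structure under the applied loading (downward +):
  triangular load, peak 35 at the fixed end: w₀L⁴/(30EI) = 42312/EI
  point load 117.2 at a = 10.35: Pa²(3L − a)/(6EI) = 64971/EI
  δ_0 = 107283/EI
Flexibility coefficient — unit upward force at B: δ_{BB} = L³/(3EI) = 876/EI.
The prop prevents deflection at B: R_B = δ_0/δ_{BB} = 107283/876 = 122.5 kip.
Vertical equilibrium: R_A = ΣP − R_B = 358.7 − 122.5 = 236.2 kip.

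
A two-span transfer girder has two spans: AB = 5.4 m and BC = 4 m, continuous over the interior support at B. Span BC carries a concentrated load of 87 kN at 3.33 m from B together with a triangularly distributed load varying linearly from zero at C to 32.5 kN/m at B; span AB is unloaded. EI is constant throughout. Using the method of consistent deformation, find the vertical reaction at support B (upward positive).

Release continuity at B by inserting a hinge; the redundant is the internal moment M_B. The primary structure is two simply-supported spans AB and BC.
Rotations at B on the released spans (each span's end-slope, ×1/EI):
  span BC: point load 87 at a = 3.33: Pab(L + b)/(6LEI) = 37.77/EI
  span BC: triangular load, peak 32.5: w₀L³/(45EI) = 46.22/EI
  relative rotation θ_0 = (0 + 83.99)/EI = 83.99/EI
A unit hogging moment at B produces rotation L₁/(3EI) + L₂/(3EI) = 3.133/EI.
Slope continuity at B: θ_0 = M_B·3.133/EI, so M_B = 83.99/3.133 = 26.81 kN·m (hogging).
Span AB, ΣM about A with M_B applied at B: R_B^{AB}·5.4 = 0 + 26.81, so R_B^{AB} = 4.964 kN and R_A = 0 − 4.964 = -4.964 kN.
Span BC, ΣM about C: R_B^{BC}·4 = 231.6 + 26.81, so R_B^{BC} = 64.61 kN and R_C = 152 − 64.61 = 87.39 kN.
R_B = 4.964 + 64.61 = 69.57 kN.

R_B = 69.57 kN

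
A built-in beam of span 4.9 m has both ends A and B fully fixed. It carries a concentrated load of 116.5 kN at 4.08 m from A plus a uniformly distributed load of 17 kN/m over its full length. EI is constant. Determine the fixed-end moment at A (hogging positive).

M_A = 47.33 kN·m

Take the two fixed-end moments M_A, M_B as redundants; the released structure is the simple span AB.
End rotations of the released simple span under the applied load (×1/EI):
  at A: point load 116.5 at a = 4.08: Pab(L + b)/(6LEI) = 75.83/EI
  at B: point load 116.5 at a = 4.08: Pab(L + a)/(6LEI) = 119/EI
  at A: UDL 17: wL³/(24EI) = 83.33/EI
  at B: UDL 17: wL³/(24EI) = 83.33/EI
  θ_A0 = 159.2/EI,  θ_B0 = 202.4/EI
Flexibility coefficients: a unit moment at one end gives L/(3EI) there and L/(6EI) at the far end, so f₁₁ = f₂₂ = 1.633/EI and f₁₂ = f₂₁ = 0.8167/EI.
Compatibility — zero rotation at each built-in end:
  1.633 M_A + 0.8167 M_B = 159.2
  0.8167 M_A + 1.633 M_B = 202.4
Solving the pair gives M_A = 47.33 kN·m and M_B = 100.2 kN·m (hogging).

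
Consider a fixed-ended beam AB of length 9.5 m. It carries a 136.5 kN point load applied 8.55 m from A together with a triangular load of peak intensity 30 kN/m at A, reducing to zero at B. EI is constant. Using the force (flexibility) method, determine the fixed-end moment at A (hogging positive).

M_A = 147 kN·m

Release both end moments; the primary structure is a simply-supported span AB with redundants M_A and M_B.
On the primary (simply-supported) span, the end slopes from the loading are:
  at A: point load 136.5 at a = 8.55: Pab(L + b)/(6LEI) = 203.3/EI
  at B: point load 136.5 at a = 8.55: Pab(L + a)/(6LEI) = 351.1/EI
  at A: triangular load, peak 30: w₀L³/(45EI) = 571.6/EI
  at B: triangular load, peak 30: 7w₀L³/(360EI) = 500.1/EI
  θ_A0 = 774.8/EI,  θ_B0 = 851.2/EI
Flexibility coefficients: a unit moment at one end gives L/(3EI) there and L/(6EI) at the far end, so f₁₁ = f₂₂ = 3.167/EI and f₁₂ = f₂₁ = 1.583/EI.
Compatibility — zero rotation at each built-in end:
  3.167 M_A + 1.583 M_B = 774.8
  1.583 M_A + 3.167 M_B = 851.2
Solving the pair gives M_A = 147 kN·m and M_B = 195.3 kN·m (hogging).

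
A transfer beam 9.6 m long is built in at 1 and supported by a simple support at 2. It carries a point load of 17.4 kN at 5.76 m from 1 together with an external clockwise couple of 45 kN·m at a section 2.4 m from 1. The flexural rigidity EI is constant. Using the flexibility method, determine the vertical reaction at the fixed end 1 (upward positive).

Release the roller at 2. Primary structure: cantilever fixed at 1.
Downward deflection at the released point 2 due to the loads:
  point load 17.4 at a = 5.76: Pa²(3L − a)/(6EI) = 2217/EI
  clockwise couple 45 at a = 2.4: M₀a(2L − a)/(2EI) = 907.2/EI
  δ_0 = 3124/EI
Tip deflection under a unit load at 2: L³/(3EI) = 294.9/EI.
Compatibility at 2: δ_0 − R_2·δ_{22} = 0, so R_2 = 3124/294.9 = 10.59 kN.
Vertical equilibrium: R_1 = ΣP − R_2 = 17.4 − 10.59 = 6.807 kN.

R_1 = 6.807 kN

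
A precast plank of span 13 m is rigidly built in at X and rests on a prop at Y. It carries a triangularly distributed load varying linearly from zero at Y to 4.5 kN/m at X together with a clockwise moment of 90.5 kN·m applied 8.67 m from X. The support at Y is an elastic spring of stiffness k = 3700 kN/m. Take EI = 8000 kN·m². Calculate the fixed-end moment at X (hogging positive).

M_X = 21.09 kN·m

Choose R_Y as the redundant. The primary structure is the cantilever fixed at X.
Primary-structure tip deflection at Y by superposition:
  triangular load, peak 4.5 at the fixed end: w₀L⁴/(30EI) = 4284/EI
  clockwise couple 90.5 at a = 8.67: M₀a(2L − a)/(2EI) = 6799/EI
  δ_0 = 11083/EI
Tip deflection under a unit load at Y: L³/(3EI) = 732.3/EI.
With EI = 8000 kN·m²: δ_0 = 1.3854 m and δ_{YY} = 0.091542 m/kN.
Compatibility — the spring shortens by R_Y/k under the reaction it provides: δ_0 − R_Y·δ_{YY} = R_Y/k. With 1/k = 0.00027 m/kN, R_Y = δ_0 / (δ_{YY} + 1/k) = 1.3854 / (0.091542 + 0.00027) = 15.09 kN.
Moment equilibrium about X: M_X = Σ(load moments about X) − R_Y·L = 217.2 − 15.09×13 = 21.09 kN·m.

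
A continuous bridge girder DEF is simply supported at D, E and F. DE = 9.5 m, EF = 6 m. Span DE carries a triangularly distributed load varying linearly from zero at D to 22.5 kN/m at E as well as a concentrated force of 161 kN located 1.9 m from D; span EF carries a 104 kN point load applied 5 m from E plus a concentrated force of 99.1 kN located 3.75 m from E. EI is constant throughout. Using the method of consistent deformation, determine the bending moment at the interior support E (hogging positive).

Insert a hinge at E; M_E is the redundant, and each span becomes simply supported.
End slopes at the hinge E, treating each span as simply supported:
  span DE: triangular load, peak 22.5: w₀L³/(45EI) = 428.7/EI
  span DE: point load 161 at a = 1.9: Pab(L + a)/(6LEI) = 465/EI
  span EF: point load 104 at a = 5: Pab(L + b)/(6LEI) = 101.1/EI
  span EF: point load 99.1 at a = 3.75: Pab(L + b)/(6LEI) = 191.6/EI
  relative rotation θ_0 = (893.7 + 292.7)/EI = 1186/EI
A unit hogging moment at E produces rotation L₁/(3EI) + L₂/(3EI) = 5.167/EI.
Slope continuity at E: θ_0 = M_E·5.167/EI, so M_E = 1186/5.167 = 229.6 kN·m (hogging).

M_E = 229.6 kN·m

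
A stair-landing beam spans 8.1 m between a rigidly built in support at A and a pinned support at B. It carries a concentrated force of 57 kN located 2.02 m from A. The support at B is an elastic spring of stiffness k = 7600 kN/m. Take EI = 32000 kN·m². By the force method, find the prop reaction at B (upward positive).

Take the reaction at B as the redundant and release it; the primary structure is a cantilever fixed at A.
Primary-structure tip deflection at B by superposition:
  point load 57 at a = 2.02: Pa²(3L − a)/(6EI) = 863.7/EI
Tip deflection under a unit load at B: L³/(3EI) = 177.1/EI.
With EI = 32000 kN·m²: δ_0 = 0.026989 m and δ_{BB} = 0.005536 m/kN.
Compatibility — the spring shortens by R_B/k under the reaction it provides: δ_0 − R_B·δ_{BB} = R_B/k. With 1/k = 0.000132 m/kN, R_B = δ_0 / (δ_{BB} + 1/k) = 0.026989 / (0.005536 + 0.000132) = 4.762 kN.

R_B = 4.762 kN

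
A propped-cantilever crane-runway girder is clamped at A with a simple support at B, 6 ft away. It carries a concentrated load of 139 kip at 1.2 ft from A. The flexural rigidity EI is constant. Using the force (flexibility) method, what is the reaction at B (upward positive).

Take the reaction at B as the redundant and release it; the primary structure is a cantilever fixed at A.
Free-end deflection of the primary structure under the applied loading (downward +):
  point load 139 at a = 1.2: Pa²(3L − a)/(6EI) = 560.4/EI
Flexibility coefficient — unit upward force at B: δ_{BB} = L³/(3EI) = 72/EI.
The prop prevents deflection at B: R_B = δ_0/δ_{BB} = 560.4/72 = 7.784 kip.

R_B = 7.784 kip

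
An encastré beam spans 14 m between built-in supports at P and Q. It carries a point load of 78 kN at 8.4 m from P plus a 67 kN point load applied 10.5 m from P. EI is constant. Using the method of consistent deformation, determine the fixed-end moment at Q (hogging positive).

M_Q = 289.2 kN·m

Take the two fixed-end moments M_P, M_Q as redundants; the released structure is the simple span PQ.
End rotations of the released simple span under the applied load (×1/EI):
  at P: point load 78 at a = 8.4: Pab(L + b)/(6LEI) = 856.1/EI
  at Q: point load 78 at a = 8.4: Pab(L + a)/(6LEI) = 978.4/EI
  at P: point load 67 at a = 10.5: Pab(L + b)/(6LEI) = 513/EI
  at Q: point load 67 at a = 10.5: Pab(L + a)/(6LEI) = 718.2/EI
  θ_P0 = 1369/EI,  θ_Q0 = 1697/EI
Flexibility coefficients: a unit moment at one end gives L/(3EI) there and L/(6EI) at the far end, so f₁₁ = f₂₂ = 4.667/EI and f₁₂ = f₂₁ = 2.333/EI.
Compatibility — zero rotation at each built-in end:
  4.667 M_P + 2.333 M_Q = 1369
  2.333 M_P + 4.667 M_Q = 1697
Solving the pair gives M_P = 148.8 kN·m and M_Q = 289.2 kN·m (hogging).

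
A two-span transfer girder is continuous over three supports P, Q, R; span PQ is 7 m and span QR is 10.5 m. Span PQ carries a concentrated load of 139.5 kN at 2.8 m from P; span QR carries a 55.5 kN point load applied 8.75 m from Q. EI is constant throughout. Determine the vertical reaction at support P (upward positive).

Insert a hinge at Q; M_Q is the redundant, and each span becomes simply supported.
Discontinuity in slope at Q on the released structure — sum the simple-span end rotations:
  span PQ: point load 139.5 at a = 2.8: Pab(L + a)/(6LEI) = 382.8/EI
  span QR: point load 55.5 at a = 8.75: Pab(L + b)/(6LEI) = 165.2/EI
  relative rotation θ_0 = (382.8 + 165.2)/EI = 548/EI
A unit hogging moment at Q produces rotation L₁/(3EI) + L₂/(3EI) = 5.833/EI.
Slope continuity at Q: θ_0 = M_Q·5.833/EI, so M_Q = 548/5.833 = 93.95 kN·m (hogging).
Span PQ, ΣM about P with M_Q applied at Q: R_Q^{PQ}·7 = 390.6 + 93.95, so R_Q^{PQ} = 69.22 kN and R_P = 139.5 − 69.22 = 70.28 kN.

R_P = 70.28 kN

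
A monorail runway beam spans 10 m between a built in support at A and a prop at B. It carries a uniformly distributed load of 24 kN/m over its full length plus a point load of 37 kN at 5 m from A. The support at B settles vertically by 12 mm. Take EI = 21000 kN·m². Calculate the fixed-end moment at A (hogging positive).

Take the reaction at B as the redundant and release it; the primary structure is a cantilever fixed at A.
Downward deflection at the released point B due to the loads:
  UDL 24: wL⁴/(8EI) = 30000/EI
  point load 37 at a = 5: Pa²(3L − a)/(6EI) = 3854/EI
  δ_0 = 33854/EI
Tip deflection under a unit load at B: L³/(3EI) = 333.3/EI.
With EI = 21000 kN·m²: δ_0 = 1.6121 m and δ_{BB} = 0.015873 m/kN.
Compatibility — the beam at B must follow the support down by 0.012 m: δ_0 − R_B·δ_{BB} = 0.012, so R_B = (1.6121 − 0.012)/0.015873 = 100.8 kN.
Moment equilibrium about A: M_A = Σ(load moments about A) − R_B·L = 1385 − 100.8×10 = 376.9 kN·m.

M_A = 376.9 kN·m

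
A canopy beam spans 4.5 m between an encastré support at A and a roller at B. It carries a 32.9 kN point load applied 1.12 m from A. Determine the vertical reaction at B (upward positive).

Choose R_B as the redundant. The primary structure is the cantilever fixed at A.
Free-end deflection of the primary structure under the applied loading (downward +):
  point load 32.9 at a = 1.12: Pa²(3L − a)/(6EI) = 85.15/EI
Flexibility coefficient — unit upward force at B: δ_{BB} = L³/(3EI) = 30.38/EI.
Compatibility at B: δ_0 − R_B·δ_{BB} = 0, so R_B = 85.15/30.38 = 2.803 kN.

R_B = 2.803 kN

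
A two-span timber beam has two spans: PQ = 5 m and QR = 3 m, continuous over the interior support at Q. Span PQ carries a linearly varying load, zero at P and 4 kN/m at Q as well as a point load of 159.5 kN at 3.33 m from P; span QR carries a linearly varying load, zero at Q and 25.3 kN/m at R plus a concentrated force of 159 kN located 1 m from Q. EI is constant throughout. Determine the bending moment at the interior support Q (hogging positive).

Insert a hinge at Q; M_Q is the redundant, and each span becomes simply supported.
Rotations at Q on the released spans (each span's end-slope, ×1/EI):
  span PQ: triangular load, peak 4: w₀L³/(45EI) = 11.11/EI
  span PQ: point load 159.5 at a = 3.33: Pab(L + a)/(6LEI) = 246.3/EI
  span QR: triangular load, peak 25.3: 7w₀L³/(360EI) = 13.28/EI
  span QR: point load 159 at a = 1: Pab(L + b)/(6LEI) = 88.33/EI
  relative rotation θ_0 = (257.4 + 101.6)/EI = 359/EI
A unit hogging moment at Q produces rotation L₁/(3EI) + L₂/(3EI) = 2.667/EI.
Slope continuity at Q: θ_0 = M_Q·2.667/EI, so M_Q = 359/2.667 = 134.6 kN·m (hogging).

M_Q = 134.6 kN·m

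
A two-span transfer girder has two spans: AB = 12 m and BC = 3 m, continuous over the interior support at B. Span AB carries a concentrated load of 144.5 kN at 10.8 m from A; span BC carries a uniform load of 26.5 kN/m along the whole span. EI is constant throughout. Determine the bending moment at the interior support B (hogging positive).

M_B = 124.6 kN·m

Insert a hinge at B; M_B is the redundant, and each span becomes simply supported.
End slopes at the hinge B, treating each span as simply supported:
  span AB: point load 144.5 at a = 10.8: Pab(L + a)/(6LEI) = 593/EI
  span BC: UDL 26.5: wL³/(24EI) = 29.81/EI
  relative rotation θ_0 = (593 + 29.81)/EI = 622.8/EI
A unit hogging moment at B produces rotation L₁/(3EI) + L₂/(3EI) = 5/EI.
Compatibility: M_B·(L₁+L₂)/(3EI) = θ_0, giving M_B = 124.6 kN·m (hogging).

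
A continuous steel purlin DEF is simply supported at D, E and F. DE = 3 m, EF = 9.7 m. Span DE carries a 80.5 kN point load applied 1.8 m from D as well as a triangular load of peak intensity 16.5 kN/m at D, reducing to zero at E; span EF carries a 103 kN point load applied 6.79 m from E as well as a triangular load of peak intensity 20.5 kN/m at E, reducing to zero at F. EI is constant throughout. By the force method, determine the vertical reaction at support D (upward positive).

R_D = -23.09 kN

Insert a hinge at E; M_E is the redundant, and each span becomes simply supported.
Rotations at E on the released spans (each span's end-slope, ×1/EI):
  span DE: point load 80.5 at a = 1.8: Pab(L + a)/(6LEI) = 46.37/EI
  span DE: triangular load, peak 16.5: 7w₀L³/(360EI) = 8.662/EI
  span EF: point load 103 at a = 6.79: Pab(L + b)/(6LEI) = 441/EI
  span EF: triangular load, peak 20.5: w₀L³/(45EI) = 415.8/EI
  relative rotation θ_0 = (55.03 + 856.7)/EI = 911.8/EI
A unit hogging moment at E produces rotation L₁/(3EI) + L₂/(3EI) = 4.233/EI.
Slope continuity at E: θ_0 = M_E·4.233/EI, so M_E = 911.8/4.233 = 215.4 kN·m (hogging).
Span DE, ΣM about D with M_E applied at E: R_E^{DE}·3 = 169.7 + 215.4, so R_E^{DE} = 128.3 kN and R_D = 105.2 − 128.3 = -23.09 kN.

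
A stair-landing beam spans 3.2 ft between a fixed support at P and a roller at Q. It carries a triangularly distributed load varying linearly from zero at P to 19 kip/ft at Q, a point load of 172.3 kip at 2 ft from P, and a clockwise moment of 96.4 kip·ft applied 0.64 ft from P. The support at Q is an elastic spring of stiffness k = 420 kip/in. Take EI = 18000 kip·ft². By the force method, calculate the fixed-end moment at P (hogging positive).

Remove the prop at Q; the released (primary) structure is a cantilever built in at P.
Deflection at Q on the released cantilever, summing each load's contribution:
  triangular load, peak 19 at the free end: 11w₀L⁴/(120EI) = 182.6/EI
  point load 172.3 at a = 2: Pa²(3L − a)/(6EI) = 873/EI
  clockwise couple 96.4 at a = 0.64: M₀a(2L − a)/(2EI) = 177.7/EI
  δ_0 = 1233/EI
Flexibility coefficient — unit upward force at Q: δ_{QQ} = L³/(3EI) = 10.92/EI.
With EI = 18000 kip·ft²: δ_0 = 0.068517 ft and δ_{QQ} = 0.000607 ft/kip.
Compatibility — the spring shortens by R_Q/k under the reaction it provides: δ_0 − R_Q·δ_{QQ} = R_Q/k. With 1/k = 1/(420×12) ft/kip = 0.000198 ft/kip, R_Q = δ_0 / (δ_{QQ} + 1/k) = 0.068517 / (0.000607 + 0.000198) = 85.09 kip.
Moment equilibrium about P: M_P = Σ(load moments about P) − R_Q·L = 505.9 − 85.09×3.2 = 233.6 kip·ft.

M_P = 233.6 kip·ft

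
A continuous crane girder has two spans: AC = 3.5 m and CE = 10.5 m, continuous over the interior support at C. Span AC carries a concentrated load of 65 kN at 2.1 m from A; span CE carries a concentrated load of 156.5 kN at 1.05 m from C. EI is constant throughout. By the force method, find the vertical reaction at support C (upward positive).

R_C = 224.2 kN

Insert a hinge at C; M_C is the redundant, and each span becomes simply supported.
Rotations at C on the released spans (each span's end-slope, ×1/EI):
  span AC: point load 65 at a = 2.1: Pab(L + a)/(6LEI) = 50.96/EI
  span CE: point load 156.5 at a = 1.05: Pab(L + b)/(6LEI) = 491.7/EI
  relative rotation θ_0 = (50.96 + 491.7)/EI = 542.7/EI
A unit hogging moment at C produces rotation L₁/(3EI) + L₂/(3EI) = 4.667/EI.
Slope continuity at C: θ_0 = M_C·4.667/EI, so M_C = 542.7/4.667 = 116.3 kN·m (hogging).
Span AC, ΣM about A with M_C applied at C: R_C^{AC}·3.5 = 136.5 + 116.3, so R_C^{AC} = 72.23 kN and R_A = 65 − 72.23 = -7.227 kN.
Span CE, ΣM about E: R_C^{CE}·10.5 = 1479 + 116.3, so R_C^{CE} = 151.9 kN and R_E = 156.5 − 151.9 = 4.574 kN.
R_C = 72.23 + 151.9 = 224.2 kN.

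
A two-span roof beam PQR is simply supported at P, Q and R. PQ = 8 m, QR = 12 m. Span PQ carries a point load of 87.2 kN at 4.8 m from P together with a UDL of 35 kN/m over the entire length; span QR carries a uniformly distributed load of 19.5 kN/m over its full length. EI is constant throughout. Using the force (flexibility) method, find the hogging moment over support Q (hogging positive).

M_Q = 376.2 kN·m

Insert a hinge at Q; M_Q is the redundant, and each span becomes simply supported.
Rotations at Q on the released spans (each span's end-slope, ×1/EI):
  span PQ: point load 87.2 at a = 4.8: Pab(L + a)/(6LEI) = 357.2/EI
  span PQ: UDL 35: wL³/(24EI) = 746.7/EI
  span QR: UDL 19.5: wL³/(24EI) = 1404/EI
  relative rotation θ_0 = (1104 + 1404)/EI = 2508/EI
A unit hogging moment at Q produces rotation L₁/(3EI) + L₂/(3EI) = 6.667/EI.
Compatibility: M_Q·(L₁+L₂)/(3EI) = θ_0, giving M_Q = 376.2 kN·m (hogging).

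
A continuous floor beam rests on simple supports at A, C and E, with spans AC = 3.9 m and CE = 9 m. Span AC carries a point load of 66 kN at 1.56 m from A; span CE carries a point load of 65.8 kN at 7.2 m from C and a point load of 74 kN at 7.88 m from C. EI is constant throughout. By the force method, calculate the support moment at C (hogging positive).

M_C = 81.2 kN·m

Insert a hinge at C; M_C is the redundant, and each span becomes simply supported.
Rotations at C on the released spans (each span's end-slope, ×1/EI):
  span AC: point load 66 at a = 1.56: Pab(L + a)/(6LEI) = 56.22/EI
  span CE: point load 65.8 at a = 7.2: Pab(L + b)/(6LEI) = 170.6/EI
  span CE: point load 74 at a = 7.88: Pab(L + b)/(6LEI) = 122.4/EI
  relative rotation θ_0 = (56.22 + 292.9)/EI = 349.2/EI
A unit hogging moment at C produces rotation L₁/(3EI) + L₂/(3EI) = 4.3/EI.
Compatibility: M_C·(L₁+L₂)/(3EI) = θ_0, giving M_C = 81.2 kN·m (hogging).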